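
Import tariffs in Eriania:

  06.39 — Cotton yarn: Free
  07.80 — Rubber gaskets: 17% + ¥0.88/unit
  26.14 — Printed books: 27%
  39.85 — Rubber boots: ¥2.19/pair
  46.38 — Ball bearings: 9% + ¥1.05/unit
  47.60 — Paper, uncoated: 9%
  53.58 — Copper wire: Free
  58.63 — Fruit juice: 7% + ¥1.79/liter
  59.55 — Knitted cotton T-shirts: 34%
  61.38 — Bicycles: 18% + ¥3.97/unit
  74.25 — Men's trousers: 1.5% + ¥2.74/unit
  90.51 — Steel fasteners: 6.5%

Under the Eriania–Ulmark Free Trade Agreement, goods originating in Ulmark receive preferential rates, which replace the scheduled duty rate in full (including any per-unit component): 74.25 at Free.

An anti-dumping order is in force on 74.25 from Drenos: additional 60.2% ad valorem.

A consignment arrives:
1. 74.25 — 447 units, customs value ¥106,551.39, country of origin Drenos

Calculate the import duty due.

Line 1 (74.25, Drenos, 447 units, ¥106,551.39):
Base rate for 74.25 is 1.5% + ¥2.74/unit.
74.25 has an FTA preferential rate, but origin Drenos is not Ulmark; base rate stands.
Additional duty on 74.25 from Drenos: +60.2%. Applied ad valorem rate: 1.5% + 60.2% = 61.7%.
Duty = ¥106,551.39 × 61.7% + 447 × ¥2.74 = ¥66,966.99.

¥66,966.99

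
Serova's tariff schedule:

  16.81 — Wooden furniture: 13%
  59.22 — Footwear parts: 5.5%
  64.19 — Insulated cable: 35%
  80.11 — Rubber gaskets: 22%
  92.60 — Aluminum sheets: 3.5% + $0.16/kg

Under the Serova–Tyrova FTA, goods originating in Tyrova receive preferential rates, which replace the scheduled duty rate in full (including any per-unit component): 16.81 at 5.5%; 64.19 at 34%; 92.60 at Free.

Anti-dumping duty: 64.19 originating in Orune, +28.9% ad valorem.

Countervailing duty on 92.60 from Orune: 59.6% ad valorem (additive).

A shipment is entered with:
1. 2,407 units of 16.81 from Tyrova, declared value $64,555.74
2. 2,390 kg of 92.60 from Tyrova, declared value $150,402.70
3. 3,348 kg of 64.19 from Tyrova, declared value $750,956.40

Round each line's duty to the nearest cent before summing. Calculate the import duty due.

$258,875.75

Line 1 (16.81, Tyrova, 2,407 units, $64,555.74):
Base rate for 16.81 is 13%.
Origin Tyrova qualifies under the Serova–Tyrova agreement and 16.81 is covered: preferential rate 5.5% applies instead.
Duty = $64,555.74 × 5.5% = $3,550.57.
Line 2 (92.60, Tyrova, 2,390 kg, $150,402.70):
Base rate for 92.60 is 3.5% + $0.16/kg.
Origin Tyrova qualifies under the Serova–Tyrova agreement and 92.60 is covered: preferential rate Free applies instead.
The additional-duty order on 92.60 targets Orune, not Tyrova; it does not apply.
Duty = $150,402.70 × 0% = $0.00.
Line 3 (64.19, Tyrova, 3,348 kg, $750,956.40):
Base rate for 64.19 is 35%.
Origin Tyrova qualifies under the Serova–Tyrova agreement and 64.19 is covered: preferential rate 34% applies instead.
The additional-duty order on 64.19 targets Orune, not Tyrova; it does not apply.
Duty = $750,956.40 × 34% = $255,325.18.
Total = $3,550.57 + $0.00 + $255,325.18 = $258,875.75.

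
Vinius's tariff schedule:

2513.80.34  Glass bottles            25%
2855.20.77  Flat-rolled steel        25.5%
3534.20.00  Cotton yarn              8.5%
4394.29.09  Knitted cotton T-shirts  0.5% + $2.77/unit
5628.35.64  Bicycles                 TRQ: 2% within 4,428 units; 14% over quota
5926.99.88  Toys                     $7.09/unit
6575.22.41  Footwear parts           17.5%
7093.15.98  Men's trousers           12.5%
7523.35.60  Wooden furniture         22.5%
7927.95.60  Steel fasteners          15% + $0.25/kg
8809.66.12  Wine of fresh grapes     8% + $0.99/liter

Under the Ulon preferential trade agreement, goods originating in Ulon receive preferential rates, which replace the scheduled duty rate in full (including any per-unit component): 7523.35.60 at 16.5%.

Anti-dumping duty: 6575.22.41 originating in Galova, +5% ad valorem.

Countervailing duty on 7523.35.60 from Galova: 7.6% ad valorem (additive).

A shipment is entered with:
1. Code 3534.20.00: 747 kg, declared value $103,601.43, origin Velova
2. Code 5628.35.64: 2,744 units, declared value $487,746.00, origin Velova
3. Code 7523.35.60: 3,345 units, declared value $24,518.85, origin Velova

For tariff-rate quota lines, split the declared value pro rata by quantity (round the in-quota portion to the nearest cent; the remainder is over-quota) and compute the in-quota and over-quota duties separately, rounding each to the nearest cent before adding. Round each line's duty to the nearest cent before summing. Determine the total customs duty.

$24,077.78

Line 1 (3534.20.00, Velova, 747 kg, $103,601.43):
Base rate for 3534.20.00 is 8.5%.
Duty = $103,601.43 × 8.5% = $8,806.12.
Line 2 (5628.35.64, Velova, 2,744 units, $487,746.00):
Code 5628.35.64 is under a tariff-rate quota (threshold 4,428 units). Quantity 2,744 units is within the quota, so the in-quota rate 2% applies to the full value.
Duty = $487,746.00 × 2% = $9,754.92.
Line 3 (7523.35.60, Velova, 3,345 units, $24,518.85):
Base rate for 7523.35.60 is 22.5%.
7523.35.60 has an FTA preferential rate, but origin Velova is not Ulon; base rate stands.
The additional-duty order on 7523.35.60 targets Galova, not Velova; it does not apply.
Duty = $24,518.85 × 22.5% = $5,516.74.
Total = $8,806.12 + $9,754.92 + $5,516.74 = $24,077.78.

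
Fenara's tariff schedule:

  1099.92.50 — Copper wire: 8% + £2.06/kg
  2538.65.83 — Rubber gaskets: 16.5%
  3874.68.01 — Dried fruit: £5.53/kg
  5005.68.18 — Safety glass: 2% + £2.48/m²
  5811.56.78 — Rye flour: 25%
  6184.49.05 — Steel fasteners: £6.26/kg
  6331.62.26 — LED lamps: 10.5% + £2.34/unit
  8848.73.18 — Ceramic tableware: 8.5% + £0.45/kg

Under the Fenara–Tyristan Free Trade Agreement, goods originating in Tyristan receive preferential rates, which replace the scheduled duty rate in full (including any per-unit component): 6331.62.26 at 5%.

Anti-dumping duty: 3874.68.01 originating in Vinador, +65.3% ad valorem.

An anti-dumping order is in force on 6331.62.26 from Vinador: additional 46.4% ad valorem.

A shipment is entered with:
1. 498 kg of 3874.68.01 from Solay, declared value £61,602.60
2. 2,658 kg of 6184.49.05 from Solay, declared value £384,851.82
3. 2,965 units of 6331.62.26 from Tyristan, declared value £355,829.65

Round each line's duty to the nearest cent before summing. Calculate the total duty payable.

Line 1 (3874.68.01, Solay, 498 kg, £61,602.60):
Base rate for 3874.68.01 is £5.53/kg.
The additional-duty order on 3874.68.01 targets Vinador, not Solay; it does not apply.
Duty = 498 × £5.53 = £2,753.94.
Line 2 (6184.49.05, Solay, 2,658 kg, £384,851.82):
Base rate for 6184.49.05 is £6.26/kg.
Duty = 2,658 × £6.26 = £16,639.08.
Line 3 (6331.62.26, Tyristan, 2,965 units, £355,829.65):
Base rate for 6331.62.26 is 10.5% + £2.34/unit.
Origin Tyristan qualifies under the Fenara–Tyristan agreement and 6331.62.26 is covered: preferential rate 5% applies instead.
The additional-duty order on 6331.62.26 targets Vinador, not Tyristan; it does not apply.
Duty = £355,829.65 × 5% = £17,791.48.
Total = £2,753.94 + £16,639.08 + £17,791.48 = £37,184.50.

£37,184.50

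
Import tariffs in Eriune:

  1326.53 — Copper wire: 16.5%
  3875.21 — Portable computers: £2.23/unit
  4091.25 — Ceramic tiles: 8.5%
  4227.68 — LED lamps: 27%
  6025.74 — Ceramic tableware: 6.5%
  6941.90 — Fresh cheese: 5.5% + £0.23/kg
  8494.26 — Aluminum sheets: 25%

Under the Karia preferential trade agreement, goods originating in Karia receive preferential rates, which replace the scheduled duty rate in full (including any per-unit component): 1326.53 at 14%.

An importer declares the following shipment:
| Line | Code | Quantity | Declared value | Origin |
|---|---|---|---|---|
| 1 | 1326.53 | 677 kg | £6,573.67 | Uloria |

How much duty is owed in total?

Line 1 (1326.53, Uloria, 677 kg, £6,573.67):
Base rate for 1326.53 is 16.5%.
1326.53 has an FTA preferential rate, but origin Uloria is not Karia; base rate stands.
Duty = £6,573.67 × 16.5% = £1,084.66.

£1,084.66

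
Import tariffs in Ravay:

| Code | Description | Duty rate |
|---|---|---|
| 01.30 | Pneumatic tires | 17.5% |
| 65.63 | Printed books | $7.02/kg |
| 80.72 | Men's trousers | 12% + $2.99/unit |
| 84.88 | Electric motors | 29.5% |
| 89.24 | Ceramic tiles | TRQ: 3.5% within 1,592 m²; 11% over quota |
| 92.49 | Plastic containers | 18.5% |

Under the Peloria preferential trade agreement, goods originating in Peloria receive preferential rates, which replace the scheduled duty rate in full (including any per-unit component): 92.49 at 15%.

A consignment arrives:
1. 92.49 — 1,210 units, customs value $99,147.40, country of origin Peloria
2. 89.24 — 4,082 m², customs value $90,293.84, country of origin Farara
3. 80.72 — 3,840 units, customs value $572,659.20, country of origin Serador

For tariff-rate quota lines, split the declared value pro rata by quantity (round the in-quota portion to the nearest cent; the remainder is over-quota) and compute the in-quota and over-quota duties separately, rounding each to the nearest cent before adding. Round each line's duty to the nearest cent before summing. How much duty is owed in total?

Line 1 (92.49, Peloria, 1,210 units, $99,147.40):
Base rate for 92.49 is 18.5%.
Origin Peloria qualifies under the Ravay–Peloria agreement and 92.49 is covered: preferential rate 15% applies instead.
Duty = $99,147.40 × 15% = $14,872.11.
Line 2 (89.24, Farara, 4,082 m², $90,293.84):
Code 89.24 is under a tariff-rate quota (threshold 1,592 m²). In-quota: 1,592 m² at 3.5%; over-quota: 2,490 m² at 11%.
Pro-rata value split: in-quota = $90,293.84 × 1,592/4,082 = $35,215.04; over-quota = $90,293.84 − $35,215.04 = $55,078.80.
In-quota duty = $35,215.04 × 3.5% = $1,232.53. Over-quota duty = $55,078.80 × 11% = $6,058.67.
Line duty = $1,232.53 + $6,058.67 = $7,291.20.
Line 3 (80.72, Serador, 3,840 units, $572,659.20):
Base rate for 80.72 is 12% + $2.99/unit.
Duty = $572,659.20 × 12% + 3,840 × $2.99 = $80,200.70.
Total = $14,872.11 + $7,291.20 + $80,200.70 = $102,364.01.

$102,364.01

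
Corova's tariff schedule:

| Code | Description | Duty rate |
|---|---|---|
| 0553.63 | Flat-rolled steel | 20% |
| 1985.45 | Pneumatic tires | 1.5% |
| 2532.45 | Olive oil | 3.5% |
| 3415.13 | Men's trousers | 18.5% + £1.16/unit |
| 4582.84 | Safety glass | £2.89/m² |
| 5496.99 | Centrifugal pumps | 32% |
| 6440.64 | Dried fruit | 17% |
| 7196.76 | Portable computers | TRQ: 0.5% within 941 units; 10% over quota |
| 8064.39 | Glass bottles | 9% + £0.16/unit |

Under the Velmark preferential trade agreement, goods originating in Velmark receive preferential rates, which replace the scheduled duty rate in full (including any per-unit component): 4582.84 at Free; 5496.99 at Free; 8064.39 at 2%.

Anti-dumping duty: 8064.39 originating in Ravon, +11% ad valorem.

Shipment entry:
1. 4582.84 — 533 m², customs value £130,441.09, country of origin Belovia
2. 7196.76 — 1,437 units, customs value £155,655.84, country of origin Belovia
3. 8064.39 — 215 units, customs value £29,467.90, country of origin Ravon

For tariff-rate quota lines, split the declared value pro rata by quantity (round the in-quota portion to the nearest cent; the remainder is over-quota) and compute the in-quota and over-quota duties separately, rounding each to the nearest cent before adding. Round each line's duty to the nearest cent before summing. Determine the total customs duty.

£13,350.67

Line 1 (4582.84, Belovia, 533 m², £130,441.09):
Base rate for 4582.84 is £2.89/m².
4582.84 has an FTA preferential rate, but origin Belovia is not Velmark; base rate stands.
Duty = 533 × £2.89 = £1,540.37.
Line 2 (7196.76, Belovia, 1,437 units, £155,655.84):
Code 7196.76 is under a tariff-rate quota (threshold 941 units). In-quota: 941 units at 0.5%; over-quota: 496 units at 10%.
Pro-rata value split: in-quota = £155,655.84 × 941/1,437 = £101,929.12; over-quota = £155,655.84 − £101,929.12 = £53,726.72.
In-quota duty = £101,929.12 × 0.5% = £509.65. Over-quota duty = £53,726.72 × 10% = £5,372.67.
Line duty = £509.65 + £5,372.67 = £5,882.32.
Line 3 (8064.39, Ravon, 215 units, £29,467.90):
Base rate for 8064.39 is 9% + £0.16/unit.
8064.39 has an FTA preferential rate, but origin Ravon is not Velmark; base rate stands.
Additional duty on 8064.39 from Ravon: +11%. Applied ad valorem rate: 9% + 11% = 20%.
Duty = £29,467.90 × 20% + 215 × £0.16 = £5,927.98.
Total = £1,540.37 + £5,882.32 + £5,927.98 = £13,350.67.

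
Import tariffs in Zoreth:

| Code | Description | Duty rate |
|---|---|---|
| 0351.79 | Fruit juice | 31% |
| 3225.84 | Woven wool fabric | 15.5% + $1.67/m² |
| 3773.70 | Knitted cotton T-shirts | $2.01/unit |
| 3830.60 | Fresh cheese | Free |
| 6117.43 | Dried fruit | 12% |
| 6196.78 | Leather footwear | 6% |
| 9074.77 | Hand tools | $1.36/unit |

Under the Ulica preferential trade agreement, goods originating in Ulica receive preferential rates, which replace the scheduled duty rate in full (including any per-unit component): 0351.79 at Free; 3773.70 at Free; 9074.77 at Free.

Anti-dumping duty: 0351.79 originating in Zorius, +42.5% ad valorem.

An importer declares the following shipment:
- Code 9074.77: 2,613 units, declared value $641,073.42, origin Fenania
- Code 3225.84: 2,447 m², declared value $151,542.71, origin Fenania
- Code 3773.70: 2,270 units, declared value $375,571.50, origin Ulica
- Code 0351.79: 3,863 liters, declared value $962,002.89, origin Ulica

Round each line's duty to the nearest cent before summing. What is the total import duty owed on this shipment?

$31,129.29

Line 1 (9074.77, Fenania, 2,613 units, $641,073.42):
Base rate for 9074.77 is $1.36/unit.
9074.77 has an FTA preferential rate, but origin Fenania is not Ulica; base rate stands.
Duty = 2,613 × $1.36 = $3,553.68.
Line 2 (3225.84, Fenania, 2,447 m², $151,542.71):
Base rate for 3225.84 is 15.5% + $1.67/m².
Duty = $151,542.71 × 15.5% + 2,447 × $1.67 = $27,575.61.
Line 3 (3773.70, Ulica, 2,270 units, $375,571.50):
Base rate for 3773.70 is $2.01/unit.
Origin Ulica qualifies under the Zoreth–Ulica agreement and 3773.70 is covered: preferential rate Free applies instead.
Duty = $375,571.50 × 0% = $0.00.
Line 4 (0351.79, Ulica, 3,863 liters, $962,002.89):
Base rate for 0351.79 is 31%.
Origin Ulica qualifies under the Zoreth–Ulica agreement and 0351.79 is covered: preferential rate Free applies instead.
The additional-duty order on 0351.79 targets Zorius, not Ulica; it does not apply.
Duty = $962,002.89 × 0% = $0.00.
Total = $3,553.68 + $27,575.61 + $0.00 + $0.00 = $31,129.29.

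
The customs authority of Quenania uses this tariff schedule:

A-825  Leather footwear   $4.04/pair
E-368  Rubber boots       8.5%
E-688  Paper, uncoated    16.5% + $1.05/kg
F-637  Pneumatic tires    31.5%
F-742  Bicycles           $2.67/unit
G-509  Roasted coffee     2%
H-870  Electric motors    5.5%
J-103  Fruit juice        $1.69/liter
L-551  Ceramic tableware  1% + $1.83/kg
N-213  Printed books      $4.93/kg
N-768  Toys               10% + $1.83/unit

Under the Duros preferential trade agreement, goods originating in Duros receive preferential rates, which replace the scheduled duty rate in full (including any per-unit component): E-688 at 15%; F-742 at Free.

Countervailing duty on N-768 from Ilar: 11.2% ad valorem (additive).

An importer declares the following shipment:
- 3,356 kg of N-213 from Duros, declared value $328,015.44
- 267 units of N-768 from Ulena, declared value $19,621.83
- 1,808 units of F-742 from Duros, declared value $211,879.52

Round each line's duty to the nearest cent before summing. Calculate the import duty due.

Line 1 (N-213, Duros, 3,356 kg, $328,015.44):
Base rate for N-213 is $4.93/kg.
Origin Duros is the FTA partner but N-213 is not on the preference list; base rate stands.
Duty = 3,356 × $4.93 = $16,545.08.
Line 2 (N-768, Ulena, 267 units, $19,621.83):
Base rate for N-768 is 10% + $1.83/unit.
The additional-duty order on N-768 targets Ilar, not Ulena; it does not apply.
Duty = $19,621.83 × 10% + 267 × $1.83 = $2,450.79.
Line 3 (F-742, Duros, 1,808 units, $211,879.52):
Base rate for F-742 is $2.67/unit.
Origin Duros qualifies under the Quenania–Duros agreement and F-742 is covered: preferential rate Free applies instead.
Duty = $211,879.52 × 0% = $0.00.
Total = $16,545.08 + $2,450.79 + $0.00 = $18,995.87.

$18,995.87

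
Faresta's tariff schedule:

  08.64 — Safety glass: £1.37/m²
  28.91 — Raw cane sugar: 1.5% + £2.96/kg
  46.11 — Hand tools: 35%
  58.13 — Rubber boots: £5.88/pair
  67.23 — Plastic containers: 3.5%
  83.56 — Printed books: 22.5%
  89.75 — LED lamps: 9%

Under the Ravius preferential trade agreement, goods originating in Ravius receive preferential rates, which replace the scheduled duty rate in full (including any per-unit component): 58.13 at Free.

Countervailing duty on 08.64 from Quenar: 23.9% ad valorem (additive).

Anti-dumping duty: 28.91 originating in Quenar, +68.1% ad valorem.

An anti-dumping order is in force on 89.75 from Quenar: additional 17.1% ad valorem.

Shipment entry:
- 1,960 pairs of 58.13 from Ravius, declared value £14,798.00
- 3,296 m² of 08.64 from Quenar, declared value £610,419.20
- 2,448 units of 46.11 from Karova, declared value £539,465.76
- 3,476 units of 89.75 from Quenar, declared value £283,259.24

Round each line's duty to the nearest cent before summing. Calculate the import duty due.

£413,149.39

Line 1 (58.13, Ravius, 1,960 pairs, £14,798.00):
Base rate for 58.13 is £5.88/pair.
Origin Ravius qualifies under the Faresta–Ravius agreement and 58.13 is covered: preferential rate Free applies instead.
Duty = £14,798.00 × 0% = £0.00.
Line 2 (08.64, Quenar, 3,296 m², £610,419.20):
Base rate for 08.64 is £1.37/m².
Additional duty on 08.64 from Quenar: +23.9% ad valorem. Applied ad valorem rate = 23.9%.
Duty = £610,419.20 × 23.9% + 3,296 × £1.37 = £150,405.71.
Line 3 (46.11, Karova, 2,448 units, £539,465.76):
Base rate for 46.11 is 35%.
Duty = £539,465.76 × 35% = £188,813.02.
Line 4 (89.75, Quenar, 3,476 units, £283,259.24):
Base rate for 89.75 is 9%.
Additional duty on 89.75 from Quenar: +17.1%. Applied ad valorem rate: 9% + 17.1% = 26.1%.
Duty = £283,259.24 × 26.1% = £73,930.66.
Total = £0.00 + £150,405.71 + £188,813.02 + £73,930.66 = £413,149.39.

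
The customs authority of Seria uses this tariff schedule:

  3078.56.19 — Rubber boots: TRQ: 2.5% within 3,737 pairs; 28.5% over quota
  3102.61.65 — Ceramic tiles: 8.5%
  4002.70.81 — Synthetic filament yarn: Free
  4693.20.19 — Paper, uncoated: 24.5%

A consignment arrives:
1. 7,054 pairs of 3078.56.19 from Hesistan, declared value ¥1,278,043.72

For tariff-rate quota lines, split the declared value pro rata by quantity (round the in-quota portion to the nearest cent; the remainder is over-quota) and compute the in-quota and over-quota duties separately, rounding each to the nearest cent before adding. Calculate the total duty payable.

Line 1 (3078.56.19, Hesistan, 7,054 pairs, ¥1,278,043.72):
Code 3078.56.19 is under a tariff-rate quota (threshold 3,737 pairs). In-quota: 3,737 pairs at 2.5%; over-quota: 3,317 pairs at 28.5%.
Pro-rata value split: in-quota = ¥1,278,043.72 × 3,737/7,054 = ¥677,069.66; over-quota = ¥1,278,043.72 − ¥677,069.66 = ¥600,974.06.
In-quota duty = ¥677,069.66 × 2.5% = ¥16,926.74. Over-quota duty = ¥600,974.06 × 28.5% = ¥171,277.61.
Line duty = ¥16,926.74 + ¥171,277.61 = ¥188,204.35.

¥188,204.35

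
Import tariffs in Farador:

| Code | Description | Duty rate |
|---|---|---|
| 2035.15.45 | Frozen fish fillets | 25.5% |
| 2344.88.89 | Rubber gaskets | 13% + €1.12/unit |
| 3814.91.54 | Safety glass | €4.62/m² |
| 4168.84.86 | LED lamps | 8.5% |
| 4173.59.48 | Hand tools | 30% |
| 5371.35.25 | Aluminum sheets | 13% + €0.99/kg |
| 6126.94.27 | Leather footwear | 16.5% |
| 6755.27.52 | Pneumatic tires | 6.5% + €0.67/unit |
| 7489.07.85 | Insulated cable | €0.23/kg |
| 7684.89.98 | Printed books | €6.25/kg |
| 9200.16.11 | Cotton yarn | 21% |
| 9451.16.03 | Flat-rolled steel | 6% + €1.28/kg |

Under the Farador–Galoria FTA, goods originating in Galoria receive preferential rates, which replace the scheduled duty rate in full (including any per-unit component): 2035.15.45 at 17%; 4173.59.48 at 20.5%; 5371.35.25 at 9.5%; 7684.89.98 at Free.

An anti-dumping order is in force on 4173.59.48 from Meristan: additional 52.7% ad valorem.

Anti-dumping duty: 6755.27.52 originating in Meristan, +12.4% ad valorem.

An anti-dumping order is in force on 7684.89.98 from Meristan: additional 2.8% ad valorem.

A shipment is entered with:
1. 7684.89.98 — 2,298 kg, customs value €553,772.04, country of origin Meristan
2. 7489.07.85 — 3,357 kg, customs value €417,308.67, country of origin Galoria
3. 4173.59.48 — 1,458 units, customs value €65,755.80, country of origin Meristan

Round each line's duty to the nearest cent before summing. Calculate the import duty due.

Line 1 (7684.89.98, Meristan, 2,298 kg, €553,772.04):
Base rate for 7684.89.98 is €6.25/kg.
7684.89.98 has an FTA preferential rate, but origin Meristan is not Galoria; base rate stands.
Additional duty on 7684.89.98 from Meristan: +2.8% ad valorem. Applied ad valorem rate = 2.8%.
Duty = €553,772.04 × 2.8% + 2,298 × €6.25 = €29,868.12.
Line 2 (7489.07.85, Galoria, 3,357 kg, €417,308.67):
Base rate for 7489.07.85 is €0.23/kg.
Origin Galoria is the FTA partner but 7489.07.85 is not on the preference list; base rate stands.
Duty = 3,357 × €0.23 = €772.11.
Line 3 (4173.59.48, Meristan, 1,458 units, €65,755.80):
Base rate for 4173.59.48 is 30%.
4173.59.48 has an FTA preferential rate, but origin Meristan is not Galoria; base rate stands.
Additional duty on 4173.59.48 from Meristan: +52.7%. Applied ad valorem rate: 30% + 52.7% = 82.7%.
Duty = €65,755.80 × 82.7% = €54,380.05.
Total = €29,868.12 + €772.11 + €54,380.05 = €85,020.28.

€85,020.28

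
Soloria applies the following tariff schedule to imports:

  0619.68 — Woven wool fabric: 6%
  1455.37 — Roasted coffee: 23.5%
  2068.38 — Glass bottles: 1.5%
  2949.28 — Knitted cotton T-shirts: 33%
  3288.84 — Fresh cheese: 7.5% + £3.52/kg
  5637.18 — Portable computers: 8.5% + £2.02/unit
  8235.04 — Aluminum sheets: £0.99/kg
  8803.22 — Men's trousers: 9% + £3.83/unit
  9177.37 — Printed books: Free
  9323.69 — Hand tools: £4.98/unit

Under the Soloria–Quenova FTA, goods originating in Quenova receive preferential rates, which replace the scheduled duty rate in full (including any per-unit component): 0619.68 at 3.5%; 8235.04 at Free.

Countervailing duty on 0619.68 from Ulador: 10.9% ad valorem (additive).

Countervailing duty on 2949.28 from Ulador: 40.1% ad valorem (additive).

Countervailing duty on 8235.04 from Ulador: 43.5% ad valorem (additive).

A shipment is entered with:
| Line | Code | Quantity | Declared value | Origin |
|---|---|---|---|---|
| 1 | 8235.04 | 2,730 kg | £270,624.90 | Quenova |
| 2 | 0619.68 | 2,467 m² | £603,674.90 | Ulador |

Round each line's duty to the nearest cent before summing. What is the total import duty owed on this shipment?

£102,021.06

Line 1 (8235.04, Quenova, 2,730 kg, £270,624.90):
Base rate for 8235.04 is £0.99/kg.
Origin Quenova qualifies under the Soloria–Quenova agreement and 8235.04 is covered: preferential rate Free applies instead.
The additional-duty order on 8235.04 targets Ulador, not Quenova; it does not apply.
Duty = £270,624.90 × 0% = £0.00.
Line 2 (0619.68, Ulador, 2,467 m², £603,674.90):
Base rate for 0619.68 is 6%.
0619.68 has an FTA preferential rate, but origin Ulador is not Quenova; base rate stands.
Additional duty on 0619.68 from Ulador: +10.9%. Applied ad valorem rate: 6% + 10.9% = 16.9%.
Duty = £603,674.90 × 16.9% = £102,021.06.
Total = £0.00 + £102,021.06 = £102,021.06.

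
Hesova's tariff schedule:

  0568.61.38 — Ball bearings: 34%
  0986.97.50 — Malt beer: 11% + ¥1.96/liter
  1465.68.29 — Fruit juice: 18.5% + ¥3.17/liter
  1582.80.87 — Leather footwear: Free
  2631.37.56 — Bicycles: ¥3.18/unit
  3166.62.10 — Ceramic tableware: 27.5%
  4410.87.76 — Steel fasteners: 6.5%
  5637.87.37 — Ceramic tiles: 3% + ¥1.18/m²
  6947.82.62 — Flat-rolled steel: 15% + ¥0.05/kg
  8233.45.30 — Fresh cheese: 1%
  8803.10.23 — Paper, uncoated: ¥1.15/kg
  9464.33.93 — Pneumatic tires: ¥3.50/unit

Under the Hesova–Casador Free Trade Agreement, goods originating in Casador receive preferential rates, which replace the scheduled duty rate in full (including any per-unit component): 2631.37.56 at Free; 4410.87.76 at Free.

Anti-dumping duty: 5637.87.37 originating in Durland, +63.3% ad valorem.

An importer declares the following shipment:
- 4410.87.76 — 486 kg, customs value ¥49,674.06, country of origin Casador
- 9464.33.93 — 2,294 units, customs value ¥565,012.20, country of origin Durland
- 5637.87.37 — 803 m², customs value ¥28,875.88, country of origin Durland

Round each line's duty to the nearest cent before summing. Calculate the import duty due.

¥28,121.25

Line 1 (4410.87.76, Casador, 486 kg, ¥49,674.06):
Base rate for 4410.87.76 is 6.5%.
Origin Casador qualifies under the Hesova–Casador agreement and 4410.87.76 is covered: preferential rate Free applies instead.
Duty = ¥49,674.06 × 0% = ¥0.00.
Line 2 (9464.33.93, Durland, 2,294 units, ¥565,012.20):
Base rate for 9464.33.93 is ¥3.50/unit.
Duty = 2,294 × ¥3.50 = ¥8,029.00.
Line 3 (5637.87.37, Durland, 803 m², ¥28,875.88):
Base rate for 5637.87.37 is 3% + ¥1.18/m².
Additional duty on 5637.87.37 from Durland: +63.3%. Applied ad valorem rate: 3% + 63.3% = 66.3%.
Duty = ¥28,875.88 × 66.3% + 803 × ¥1.18 = ¥20,092.25.
Total = ¥0.00 + ¥8,029.00 + ¥20,092.25 = ¥28,121.25.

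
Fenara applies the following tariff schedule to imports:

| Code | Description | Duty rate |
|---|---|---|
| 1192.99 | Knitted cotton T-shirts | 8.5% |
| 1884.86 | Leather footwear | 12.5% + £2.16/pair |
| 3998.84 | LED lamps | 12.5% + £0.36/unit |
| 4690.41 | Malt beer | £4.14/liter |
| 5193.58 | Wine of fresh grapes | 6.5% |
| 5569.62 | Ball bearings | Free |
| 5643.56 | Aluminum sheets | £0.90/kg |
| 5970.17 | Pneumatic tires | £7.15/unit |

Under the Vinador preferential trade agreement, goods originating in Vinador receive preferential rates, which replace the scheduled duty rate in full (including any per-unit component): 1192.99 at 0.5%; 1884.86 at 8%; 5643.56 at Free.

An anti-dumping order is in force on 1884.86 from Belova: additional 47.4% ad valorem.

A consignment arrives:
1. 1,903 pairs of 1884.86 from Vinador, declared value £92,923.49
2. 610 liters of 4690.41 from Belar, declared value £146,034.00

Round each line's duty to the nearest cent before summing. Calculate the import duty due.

Line 1 (1884.86, Vinador, 1,903 pairs, £92,923.49):
Base rate for 1884.86 is 12.5% + £2.16/pair.
Origin Vinador qualifies under the Fenara–Vinador agreement and 1884.86 is covered: preferential rate 8% applies instead.
The additional-duty order on 1884.86 targets Belova, not Vinador; it does not apply.
Duty = £92,923.49 × 8% = £7,433.88.
Line 2 (4690.41, Belar, 610 liters, £146,034.00):
Base rate for 4690.41 is £4.14/liter.
Duty = 610 × £4.14 = £2,525.40.
Total = £7,433.88 + £2,525.40 = £9,959.28.

£9,959.28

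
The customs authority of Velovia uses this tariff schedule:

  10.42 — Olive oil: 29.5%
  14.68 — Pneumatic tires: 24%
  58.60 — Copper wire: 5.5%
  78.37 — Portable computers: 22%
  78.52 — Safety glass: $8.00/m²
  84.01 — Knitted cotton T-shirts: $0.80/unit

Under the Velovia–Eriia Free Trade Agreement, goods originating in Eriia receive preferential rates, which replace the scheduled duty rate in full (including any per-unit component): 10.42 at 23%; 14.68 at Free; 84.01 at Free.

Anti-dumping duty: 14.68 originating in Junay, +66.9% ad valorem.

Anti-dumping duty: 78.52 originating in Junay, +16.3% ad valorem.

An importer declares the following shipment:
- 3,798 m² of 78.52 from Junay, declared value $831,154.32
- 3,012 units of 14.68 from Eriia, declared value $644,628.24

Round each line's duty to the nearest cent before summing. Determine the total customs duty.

Line 1 (78.52, Junay, 3,798 m², $831,154.32):
Base rate for 78.52 is $8.00/m².
Additional duty on 78.52 from Junay: +16.3% ad valorem. Applied ad valorem rate = 16.3%.
Duty = $831,154.32 × 16.3% + 3,798 × $8.00 = $165,862.15.
Line 2 (14.68, Eriia, 3,012 units, $644,628.24):
Base rate for 14.68 is 24%.
Origin Eriia qualifies under the Velovia–Eriia agreement and 14.68 is covered: preferential rate Free applies instead.
The additional-duty order on 14.68 targets Junay, not Eriia; it does not apply.
Duty = $644,628.24 × 0% = $0.00.
Total = $165,862.15 + $0.00 = $165,862.15.

$165,862.15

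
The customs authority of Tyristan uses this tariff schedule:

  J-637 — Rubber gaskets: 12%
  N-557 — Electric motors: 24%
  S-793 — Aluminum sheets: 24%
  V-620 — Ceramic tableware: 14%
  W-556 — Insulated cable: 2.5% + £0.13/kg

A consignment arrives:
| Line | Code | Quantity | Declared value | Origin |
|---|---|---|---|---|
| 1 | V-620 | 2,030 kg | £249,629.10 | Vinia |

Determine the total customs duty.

£34,948.07

Line 1 (V-620, Vinia, 2,030 kg, £249,629.10):
Base rate for V-620 is 14%.
Duty = £249,629.10 × 14% = £34,948.07.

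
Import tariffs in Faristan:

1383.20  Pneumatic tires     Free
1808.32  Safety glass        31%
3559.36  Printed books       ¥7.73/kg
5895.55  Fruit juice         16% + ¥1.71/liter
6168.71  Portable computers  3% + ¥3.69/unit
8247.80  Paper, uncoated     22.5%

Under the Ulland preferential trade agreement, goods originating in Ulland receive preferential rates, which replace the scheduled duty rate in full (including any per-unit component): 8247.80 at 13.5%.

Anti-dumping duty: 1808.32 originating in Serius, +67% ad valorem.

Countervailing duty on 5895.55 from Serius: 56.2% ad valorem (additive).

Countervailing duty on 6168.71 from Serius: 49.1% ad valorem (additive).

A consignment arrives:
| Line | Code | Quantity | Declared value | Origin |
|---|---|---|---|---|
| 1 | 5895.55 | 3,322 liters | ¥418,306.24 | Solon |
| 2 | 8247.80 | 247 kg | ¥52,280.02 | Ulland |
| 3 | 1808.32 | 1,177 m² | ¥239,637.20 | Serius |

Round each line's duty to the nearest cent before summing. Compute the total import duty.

¥314,511.88

Line 1 (5895.55, Solon, 3,322 liters, ¥418,306.24):
Base rate for 5895.55 is 16% + ¥1.71/liter.
The additional-duty order on 5895.55 targets Serius, not Solon; it does not apply.
Duty = ¥418,306.24 × 16% + 3,322 × ¥1.71 = ¥72,609.62.
Line 2 (8247.80, Ulland, 247 kg, ¥52,280.02):
Base rate for 8247.80 is 22.5%.
Origin Ulland qualifies under the Faristan–Ulland agreement and 8247.80 is covered: preferential rate 13.5% applies instead.
Duty = ¥52,280.02 × 13.5% = ¥7,057.80.
Line 3 (1808.32, Serius, 1,177 m², ¥239,637.20):
Base rate for 1808.32 is 31%.
Additional duty on 1808.32 from Serius: +67%. Applied ad valorem rate: 31% + 67% = 98%.
Duty = ¥239,637.20 × 98% = ¥234,844.46.
Total = ¥72,609.62 + ¥7,057.80 + ¥234,844.46 = ¥314,511.88.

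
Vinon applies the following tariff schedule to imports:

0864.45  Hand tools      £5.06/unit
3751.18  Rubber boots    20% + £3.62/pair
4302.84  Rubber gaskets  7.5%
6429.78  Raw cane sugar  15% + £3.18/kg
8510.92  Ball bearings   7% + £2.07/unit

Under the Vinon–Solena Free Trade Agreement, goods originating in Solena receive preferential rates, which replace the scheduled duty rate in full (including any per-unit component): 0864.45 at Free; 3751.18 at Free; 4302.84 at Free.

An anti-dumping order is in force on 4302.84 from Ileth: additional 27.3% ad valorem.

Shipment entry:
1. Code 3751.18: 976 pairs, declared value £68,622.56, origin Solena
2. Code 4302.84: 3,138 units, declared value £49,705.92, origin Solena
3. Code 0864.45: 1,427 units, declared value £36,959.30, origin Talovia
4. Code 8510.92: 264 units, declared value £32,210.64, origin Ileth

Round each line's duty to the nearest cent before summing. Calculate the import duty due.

Line 1 (3751.18, Solena, 976 pairs, £68,622.56):
Base rate for 3751.18 is 20% + £3.62/pair.
Origin Solena qualifies under the Vinon–Solena agreement and 3751.18 is covered: preferential rate Free applies instead.
Duty = £68,622.56 × 0% = £0.00.
Line 2 (4302.84, Solena, 3,138 units, £49,705.92):
Base rate for 4302.84 is 7.5%.
Origin Solena qualifies under the Vinon–Solena agreement and 4302.84 is covered: preferential rate Free applies instead.
The additional-duty order on 4302.84 targets Ileth, not Solena; it does not apply.
Duty = £49,705.92 × 0% = £0.00.
Line 3 (0864.45, Talovia, 1,427 units, £36,959.30):
Base rate for 0864.45 is £5.06/unit.
0864.45 has an FTA preferential rate, but origin Talovia is not Solena; base rate stands.
Duty = 1,427 × £5.06 = £7,220.62.
Line 4 (8510.92, Ileth, 264 units, £32,210.64):
Base rate for 8510.92 is 7% + £2.07/unit.
Duty = £32,210.64 × 7% + 264 × £2.07 = £2,801.22.
Total = £0.00 + £0.00 + £7,220.62 + £2,801.22 = £10,021.84.

£10,021.84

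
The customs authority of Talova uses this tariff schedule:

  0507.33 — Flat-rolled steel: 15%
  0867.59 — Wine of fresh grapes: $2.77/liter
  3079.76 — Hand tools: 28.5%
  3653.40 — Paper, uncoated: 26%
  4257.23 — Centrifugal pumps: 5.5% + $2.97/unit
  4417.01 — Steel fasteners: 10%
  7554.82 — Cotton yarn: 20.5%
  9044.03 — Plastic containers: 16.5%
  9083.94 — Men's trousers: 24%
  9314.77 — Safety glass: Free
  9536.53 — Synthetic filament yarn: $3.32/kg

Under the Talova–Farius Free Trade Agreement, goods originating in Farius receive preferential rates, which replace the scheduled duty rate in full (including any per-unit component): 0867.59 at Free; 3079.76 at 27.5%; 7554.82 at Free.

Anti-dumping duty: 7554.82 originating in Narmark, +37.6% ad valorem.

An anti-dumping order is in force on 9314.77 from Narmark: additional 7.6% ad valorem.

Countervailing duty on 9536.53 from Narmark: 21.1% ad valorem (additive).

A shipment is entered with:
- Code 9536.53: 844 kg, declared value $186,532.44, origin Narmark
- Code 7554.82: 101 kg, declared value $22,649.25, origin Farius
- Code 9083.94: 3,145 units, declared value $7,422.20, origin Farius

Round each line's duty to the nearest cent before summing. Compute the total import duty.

Line 1 (9536.53, Narmark, 844 kg, $186,532.44):
Base rate for 9536.53 is $3.32/kg.
Additional duty on 9536.53 from Narmark: +21.1% ad valorem. Applied ad valorem rate = 21.1%.
Duty = $186,532.44 × 21.1% + 844 × $3.32 = $42,160.42.
Line 2 (7554.82, Farius, 101 kg, $22,649.25):
Base rate for 7554.82 is 20.5%.
Origin Farius qualifies under the Talova–Farius agreement and 7554.82 is covered: preferential rate Free applies instead.
The additional-duty order on 7554.82 targets Narmark, not Farius; it does not apply.
Duty = $22,649.25 × 0% = $0.00.
Line 3 (9083.94, Farius, 3,145 units, $7,422.20):
Base rate for 9083.94 is 24%.
Origin Farius is the FTA partner but 9083.94 is not on the preference list; base rate stands.
Duty = $7,422.20 × 24% = $1,781.33.
Total = $42,160.42 + $0.00 + $1,781.33 = $43,941.75.

$43,941.75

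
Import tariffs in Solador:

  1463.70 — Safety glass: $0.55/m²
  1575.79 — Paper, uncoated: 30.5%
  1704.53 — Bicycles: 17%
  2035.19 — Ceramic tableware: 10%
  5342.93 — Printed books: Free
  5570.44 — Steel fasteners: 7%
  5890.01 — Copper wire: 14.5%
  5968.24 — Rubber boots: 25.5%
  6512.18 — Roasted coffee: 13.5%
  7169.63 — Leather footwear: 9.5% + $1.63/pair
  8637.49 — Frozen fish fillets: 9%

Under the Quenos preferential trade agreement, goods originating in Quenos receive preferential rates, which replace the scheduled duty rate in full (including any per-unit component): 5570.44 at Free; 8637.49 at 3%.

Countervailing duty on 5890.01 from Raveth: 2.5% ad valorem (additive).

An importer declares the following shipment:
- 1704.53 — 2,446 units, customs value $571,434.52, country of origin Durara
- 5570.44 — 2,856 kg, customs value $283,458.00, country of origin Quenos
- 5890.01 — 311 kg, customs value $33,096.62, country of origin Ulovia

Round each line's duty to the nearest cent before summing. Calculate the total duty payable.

$101,942.88

Line 1 (1704.53, Durara, 2,446 units, $571,434.52):
Base rate for 1704.53 is 17%.
Duty = $571,434.52 × 17% = $97,143.87.
Line 2 (5570.44, Quenos, 2,856 kg, $283,458.00):
Base rate for 5570.44 is 7%.
Origin Quenos qualifies under the Solador–Quenos agreement and 5570.44 is covered: preferential rate Free applies instead.
Duty = $283,458.00 × 0% = $0.00.
Line 3 (5890.01, Ulovia, 311 kg, $33,096.62):
Base rate for 5890.01 is 14.5%.
The additional-duty order on 5890.01 targets Raveth, not Ulovia; it does not apply.
Duty = $33,096.62 × 14.5% = $4,799.01.
Total = $97,143.87 + $0.00 + $4,799.01 = $101,942.88.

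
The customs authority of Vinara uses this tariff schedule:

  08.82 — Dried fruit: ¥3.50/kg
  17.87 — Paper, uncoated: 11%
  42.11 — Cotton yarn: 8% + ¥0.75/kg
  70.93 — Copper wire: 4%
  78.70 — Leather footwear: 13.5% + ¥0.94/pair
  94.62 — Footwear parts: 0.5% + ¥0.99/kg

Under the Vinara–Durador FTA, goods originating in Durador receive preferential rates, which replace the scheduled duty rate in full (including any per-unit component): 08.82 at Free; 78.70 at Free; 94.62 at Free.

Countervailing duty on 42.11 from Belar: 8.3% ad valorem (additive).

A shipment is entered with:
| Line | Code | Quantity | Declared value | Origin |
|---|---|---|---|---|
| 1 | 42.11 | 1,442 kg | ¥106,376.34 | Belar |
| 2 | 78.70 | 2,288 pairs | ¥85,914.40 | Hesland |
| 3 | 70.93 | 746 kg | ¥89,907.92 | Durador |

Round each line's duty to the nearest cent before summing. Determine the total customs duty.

¥35,766.32

Line 1 (42.11, Belar, 1,442 kg, ¥106,376.34):
Base rate for 42.11 is 8% + ¥0.75/kg.
Additional duty on 42.11 from Belar: +8.3%. Applied ad valorem rate: 8% + 8.3% = 16.3%.
Duty = ¥106,376.34 × 16.3% + 1,442 × ¥0.75 = ¥18,420.84.
Line 2 (78.70, Hesland, 2,288 pairs, ¥85,914.40):
Base rate for 78.70 is 13.5% + ¥0.94/pair.
78.70 has an FTA preferential rate, but origin Hesland is not Durador; base rate stands.
Duty = ¥85,914.40 × 13.5% + 2,288 × ¥0.94 = ¥13,749.16.
Line 3 (70.93, Durador, 746 kg, ¥89,907.92):
Base rate for 70.93 is 4%.
Origin Durador is the FTA partner but 70.93 is not on the preference list; base rate stands.
Duty = ¥89,907.92 × 4% = ¥3,596.32.
Total = ¥18,420.84 + ¥13,749.16 + ¥3,596.32 = ¥35,766.32.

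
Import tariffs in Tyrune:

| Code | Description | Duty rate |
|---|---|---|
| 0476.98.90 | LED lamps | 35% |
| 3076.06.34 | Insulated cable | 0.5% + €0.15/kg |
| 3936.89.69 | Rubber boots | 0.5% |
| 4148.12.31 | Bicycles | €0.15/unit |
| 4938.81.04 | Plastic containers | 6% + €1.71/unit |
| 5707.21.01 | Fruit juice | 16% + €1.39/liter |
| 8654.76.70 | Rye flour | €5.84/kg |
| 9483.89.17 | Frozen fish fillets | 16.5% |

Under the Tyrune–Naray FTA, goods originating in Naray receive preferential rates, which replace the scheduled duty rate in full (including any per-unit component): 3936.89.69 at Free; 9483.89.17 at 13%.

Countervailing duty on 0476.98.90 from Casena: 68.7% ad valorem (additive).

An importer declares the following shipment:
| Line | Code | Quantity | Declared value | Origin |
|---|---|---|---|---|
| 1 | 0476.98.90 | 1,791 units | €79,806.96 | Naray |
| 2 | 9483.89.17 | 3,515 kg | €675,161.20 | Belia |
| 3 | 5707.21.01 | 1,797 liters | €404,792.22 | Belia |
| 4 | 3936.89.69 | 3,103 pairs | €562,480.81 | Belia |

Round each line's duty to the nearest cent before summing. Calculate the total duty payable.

Line 1 (0476.98.90, Naray, 1,791 units, €79,806.96):
Base rate for 0476.98.90 is 35%.
Origin Naray is the FTA partner but 0476.98.90 is not on the preference list; base rate stands.
The additional-duty order on 0476.98.90 targets Casena, not Naray; it does not apply.
Duty = €79,806.96 × 35% = €27,932.44.
Line 2 (9483.89.17, Belia, 3,515 kg, €675,161.20):
Base rate for 9483.89.17 is 16.5%.
9483.89.17 has an FTA preferential rate, but origin Belia is not Naray; base rate stands.
Duty = €675,161.20 × 16.5% = €111,401.60.
Line 3 (5707.21.01, Belia, 1,797 liters, €404,792.22):
Base rate for 5707.21.01 is 16% + €1.39/liter.
Duty = €404,792.22 × 16% + 1,797 × €1.39 = €67,264.59.
Line 4 (3936.89.69, Belia, 3,103 pairs, €562,480.81):
Base rate for 3936.89.69 is 0.5%.
3936.89.69 has an FTA preferential rate, but origin Belia is not Naray; base rate stands.
Duty = €562,480.81 × 0.5% = €2,812.40.
Total = €27,932.44 + €111,401.60 + €67,264.59 + €2,812.40 = €209,411.03.

€209,411.03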